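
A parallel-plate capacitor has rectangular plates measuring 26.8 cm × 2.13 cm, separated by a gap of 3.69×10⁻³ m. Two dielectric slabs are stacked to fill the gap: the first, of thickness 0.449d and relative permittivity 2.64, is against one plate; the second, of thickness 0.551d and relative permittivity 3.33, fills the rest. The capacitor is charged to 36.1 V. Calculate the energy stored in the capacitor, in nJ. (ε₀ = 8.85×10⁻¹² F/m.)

A = 26.8 × 2.13 cm² = 5.71×10⁻³ m².
Stacked slabs ⇒ two capacitors in series, each with the full plate area.
C₁ = κ₁ε₀A/d₁ = 2.64 × 8.85×10⁻¹² × 5.71×10⁻³ / 1.66×10⁻³ = 8.05×10⁻¹¹ F.
C₂ = κ₂ε₀A/d₂ = 3.33 × 8.85×10⁻¹² × 5.71×10⁻³ / 2.03×10⁻³ = 8.27×10⁻¹¹ F.
C = (1/C₁ + 1/C₂)⁻¹ = 4.08×10⁻¹¹ F.
U = ½CV² = ½ × 4.08×10⁻¹¹ × (36.1)² = 2.66×10⁻⁸ J.

U ≈ 26.6 nJ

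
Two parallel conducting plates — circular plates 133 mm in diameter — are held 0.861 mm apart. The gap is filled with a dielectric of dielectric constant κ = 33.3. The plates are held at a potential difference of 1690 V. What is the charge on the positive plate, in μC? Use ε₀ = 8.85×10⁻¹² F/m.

A = π(133/2 mm)² = 1.39×10⁻² m².
C = κε₀A/d = 33.3 × 8.85×10⁻¹² × 1.39×10⁻² / 8.61×10⁻⁴ = 4.76×10⁻⁹ F.
Q = CV = 4.76×10⁻⁹ × 1690 = 8.04×10⁻⁶ C.

8.04 μC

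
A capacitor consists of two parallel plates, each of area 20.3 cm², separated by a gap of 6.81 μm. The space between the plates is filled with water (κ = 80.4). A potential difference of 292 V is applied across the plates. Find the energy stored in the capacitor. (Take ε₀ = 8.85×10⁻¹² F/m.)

A = 20.3 cm² = 2.03×10⁻³ m².
C = κε₀A/d = 80.4 × 8.85×10⁻¹² × 2.03×10⁻³ / 6.81×10⁻⁶ = 2.12×10⁻⁷ F.
U = ½CV² = ½ × 2.12×10⁻⁷ × (292)² = 9.04×10⁻³ J.

9.04 mJ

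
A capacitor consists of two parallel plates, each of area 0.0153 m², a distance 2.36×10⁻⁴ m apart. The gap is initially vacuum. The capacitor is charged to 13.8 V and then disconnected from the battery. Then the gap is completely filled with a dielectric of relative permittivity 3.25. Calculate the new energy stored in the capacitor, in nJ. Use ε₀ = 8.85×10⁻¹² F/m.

Initially C₁ = ε₀A/d = 8.85×10⁻¹² × 1.53×10⁻² / 2.36×10⁻⁴ = 5.74×10⁻¹⁰ F.
U₁ = 5.46×10⁻⁸ J.
Isolated ⇒ Q is held fixed. C₂ = 3.25 C₁ and U = Q²/(2C), so U₂/U₁ = C₁/C₂ = 0.308.
U₂ = 0.308 × 5.46×10⁻⁸ = 1.68×10⁻⁸ J.

16.8 nJ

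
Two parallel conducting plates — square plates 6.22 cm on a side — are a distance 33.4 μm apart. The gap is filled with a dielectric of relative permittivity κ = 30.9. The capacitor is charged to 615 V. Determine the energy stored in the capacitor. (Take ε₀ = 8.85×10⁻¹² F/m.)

U ≈ 5.99 mJ

A = (6.22 cm)² = 3.87×10⁻³ m².
C = κε₀A/d = 30.9 × 8.85×10⁻¹² × 3.87×10⁻³ / 3.34×10⁻⁵ = 3.17×10⁻⁸ F.
U = ½CV² = ½ × 3.17×10⁻⁸ × (615)² = 5.99×10⁻³ J.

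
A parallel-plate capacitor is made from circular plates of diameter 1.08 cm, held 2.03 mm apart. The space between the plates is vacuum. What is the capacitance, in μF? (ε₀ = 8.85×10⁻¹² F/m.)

C ≈ 3.99×10⁻⁷ μF

A = π(1.08/2 cm)² = 9.16×10⁻⁵ m².
C = ε₀A/d = 8.85×10⁻¹² × 9.16×10⁻⁵ / 2.03×10⁻³ = 3.99×10⁻¹³ F.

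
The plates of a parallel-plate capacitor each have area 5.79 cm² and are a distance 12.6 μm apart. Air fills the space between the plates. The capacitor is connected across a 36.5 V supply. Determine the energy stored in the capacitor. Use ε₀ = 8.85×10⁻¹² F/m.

U ≈ 271 nJ

A = 5.79 cm² = 5.79×10⁻⁴ m².
C = ε₀A/d = 8.85×10⁻¹² × 5.79×10⁻⁴ / 1.26×10⁻⁵ = 4.07×10⁻¹⁰ F.
U = ½CV² = ½ × 4.07×10⁻¹⁰ × (36.5)² = 2.71×10⁻⁷ J.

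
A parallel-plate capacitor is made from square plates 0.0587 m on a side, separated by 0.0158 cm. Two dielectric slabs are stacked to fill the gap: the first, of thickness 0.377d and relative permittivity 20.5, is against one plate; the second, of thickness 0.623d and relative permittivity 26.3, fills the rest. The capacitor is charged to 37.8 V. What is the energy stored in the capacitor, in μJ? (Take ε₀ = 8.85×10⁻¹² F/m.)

3.28 μJ

A = (0.0587 m)² = 3.45×10⁻³ m².
Stacked slabs ⇒ two capacitors in series, each with the full plate area.
C₁ = κ₁ε₀A/d₁ = 20.5 × 8.85×10⁻¹² × 3.45×10⁻³ / 5.96×10⁻⁵ = 1.05×10⁻⁸ F.
C₂ = κ₂ε₀A/d₂ = 26.3 × 8.85×10⁻¹² × 3.45×10⁻³ / 9.84×10⁻⁵ = 8.15×10⁻⁹ F.
C = (1/C₁ + 1/C₂)⁻¹ = 4.59×10⁻⁹ F.
U = ½CV² = ½ × 4.59×10⁻⁹ × (37.8)² = 3.28×10⁻⁶ J.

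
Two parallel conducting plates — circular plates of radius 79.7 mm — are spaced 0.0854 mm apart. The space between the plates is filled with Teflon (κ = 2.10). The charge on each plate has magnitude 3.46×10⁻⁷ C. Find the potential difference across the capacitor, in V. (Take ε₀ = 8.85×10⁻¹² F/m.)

A = π(79.7 mm)² = 2.00×10⁻² m².
C = κε₀A/d = 2.10 × 8.85×10⁻¹² × 2.00×10⁻² / 8.54×10⁻⁵ = 4.34×10⁻⁹ F.
V = Q/C = 3.46×10⁻⁷ / 4.34×10⁻⁹ = 79.7 V.

V ≈ 79.7 V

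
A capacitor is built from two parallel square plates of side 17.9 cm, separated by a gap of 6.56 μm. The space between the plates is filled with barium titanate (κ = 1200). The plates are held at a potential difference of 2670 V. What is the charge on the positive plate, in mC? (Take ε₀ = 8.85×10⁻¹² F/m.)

A = (17.9 cm)² = 3.20×10⁻² m².
C = κε₀A/d = 1200 × 8.85×10⁻¹² × 3.20×10⁻² / 6.56×10⁻⁶ = 5.19×10⁻⁵ F.
Q = CV = 5.19×10⁻⁵ × 2670 = 0.138 C.

Q ≈ 138 mC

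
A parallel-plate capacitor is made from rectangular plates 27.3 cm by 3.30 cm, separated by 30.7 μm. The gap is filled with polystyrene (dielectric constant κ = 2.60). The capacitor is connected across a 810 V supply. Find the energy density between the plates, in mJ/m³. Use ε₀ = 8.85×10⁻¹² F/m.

E = V/d = 810 / 3.07×10⁻⁵ = 2.64×10⁷ V/m.
u = ½κε₀E² = ½ × 2.60 × 8.85×10⁻¹² × (2.64×10⁷)² = 8.01×10³ J/m³.

u ≈ 8.01×10⁶ mJ/m³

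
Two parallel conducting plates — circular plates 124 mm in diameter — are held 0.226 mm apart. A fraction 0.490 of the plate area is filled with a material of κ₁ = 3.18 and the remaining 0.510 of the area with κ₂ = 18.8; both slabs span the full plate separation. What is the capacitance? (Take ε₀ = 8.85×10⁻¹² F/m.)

A = π(124/2 mm)² = 1.21×10⁻² m².
Side-by-side slabs ⇒ two capacitors in parallel, each spanning the full gap.
C₁ = κ₁ε₀A₁/d = 3.18 × 8.85×10⁻¹² × 5.92×10⁻³ / 2.26×10⁻⁴ = 7.37×10⁻¹⁰ F.
C₂ = κ₂ε₀A₂/d = 18.8 × 8.85×10⁻¹² × 6.16×10⁻³ / 2.26×10⁻⁴ = 4.53×10⁻⁹ F.
C = C₁ + C₂ = 5.27×10⁻⁹ F.

C ≈ 5.27 nF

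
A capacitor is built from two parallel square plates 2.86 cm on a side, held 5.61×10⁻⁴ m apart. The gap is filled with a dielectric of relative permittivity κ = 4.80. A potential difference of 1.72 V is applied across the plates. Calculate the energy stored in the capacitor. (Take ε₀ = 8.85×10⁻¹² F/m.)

A = (2.86 cm)² = 8.18×10⁻⁴ m².
C = κε₀A/d = 4.80 × 8.85×10⁻¹² × 8.18×10⁻⁴ / 5.61×10⁻⁴ = 6.19×10⁻¹¹ F.
U = ½CV² = ½ × 6.19×10⁻¹¹ × (1.72)² = 9.16×10⁻¹¹ J.

91.6 pJ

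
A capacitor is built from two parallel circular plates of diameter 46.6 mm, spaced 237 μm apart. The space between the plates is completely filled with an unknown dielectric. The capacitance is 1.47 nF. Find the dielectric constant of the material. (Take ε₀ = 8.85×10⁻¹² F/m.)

23.1

A = π(46.6/2 mm)² = 1.71×10⁻³ m².
κ = Cd/(ε₀A) = 1.47×10⁻⁹ × 2.37×10⁻⁴ / (8.85×10⁻¹² × 1.71×10⁻³) = 23.1.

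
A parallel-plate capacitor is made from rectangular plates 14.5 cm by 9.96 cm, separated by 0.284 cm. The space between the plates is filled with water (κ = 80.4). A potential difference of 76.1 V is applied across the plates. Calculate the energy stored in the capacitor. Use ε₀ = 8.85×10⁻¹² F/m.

A = 14.5 × 9.96 cm² = 1.44×10⁻² m².
C = κε₀A/d = 80.4 × 8.85×10⁻¹² × 1.44×10⁻² / 2.84×10⁻³ = 3.62×10⁻⁹ F.
U = ½CV² = ½ × 3.62×10⁻⁹ × (76.1)² = 1.05×10⁻⁵ J.

10.5 μJ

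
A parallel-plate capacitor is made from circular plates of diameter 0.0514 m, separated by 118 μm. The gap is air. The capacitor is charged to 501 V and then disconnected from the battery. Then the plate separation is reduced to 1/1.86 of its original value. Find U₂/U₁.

0.538

Isolated ⇒ Q is held fixed.
C₂ = 1.86 C₁ and U = Q²/(2C), so U₂/U₁ = C₁/C₂ = 0.538.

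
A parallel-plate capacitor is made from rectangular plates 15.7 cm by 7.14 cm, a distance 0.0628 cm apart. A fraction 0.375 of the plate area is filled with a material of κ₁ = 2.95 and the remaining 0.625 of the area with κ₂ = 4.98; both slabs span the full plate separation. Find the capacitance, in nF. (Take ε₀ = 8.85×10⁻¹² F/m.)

C ≈ 0.666 nF

A = 15.7 × 7.14 cm² = 1.12×10⁻² m².
Side-by-side slabs ⇒ two capacitors in parallel, each spanning the full gap.
C₁ = κ₁ε₀A₁/d = 2.95 × 8.85×10⁻¹² × 4.20×10⁻³ / 6.28×10⁻⁴ = 1.75×10⁻¹⁰ F.
C₂ = κ₂ε₀A₂/d = 4.98 × 8.85×10⁻¹² × 7.01×10⁻³ / 6.28×10⁻⁴ = 4.92×10⁻¹⁰ F.
C = C₁ + C₂ = 6.66×10⁻¹⁰ F.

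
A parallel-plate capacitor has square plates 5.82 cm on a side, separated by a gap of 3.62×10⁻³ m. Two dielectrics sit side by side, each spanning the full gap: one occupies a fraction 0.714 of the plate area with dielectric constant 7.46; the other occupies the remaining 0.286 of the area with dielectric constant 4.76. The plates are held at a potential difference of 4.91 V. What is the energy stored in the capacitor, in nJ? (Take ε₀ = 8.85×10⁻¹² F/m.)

U ≈ 0.668 nJ

A = (5.82 cm)² = 3.39×10⁻³ m².
Side-by-side slabs ⇒ two capacitors in parallel, each spanning the full gap.
C₁ = κ₁ε₀A₁/d = 7.46 × 8.85×10⁻¹² × 2.42×10⁻³ / 3.62×10⁻³ = 4.41×10⁻¹¹ F.
C₂ = κ₂ε₀A₂/d = 4.76 × 8.85×10⁻¹² × 9.69×10⁻⁴ / 3.62×10⁻³ = 1.13×10⁻¹¹ F.
C = C₁ + C₂ = 5.54×10⁻¹¹ F.
U = ½CV² = ½ × 5.54×10⁻¹¹ × (4.91)² = 6.68×10⁻¹⁰ J.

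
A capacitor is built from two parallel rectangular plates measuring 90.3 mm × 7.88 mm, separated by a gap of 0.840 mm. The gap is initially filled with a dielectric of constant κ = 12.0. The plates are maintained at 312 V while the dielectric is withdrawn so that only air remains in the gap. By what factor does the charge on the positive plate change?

Battery connected ⇒ V is held fixed.
C₂ = 0.0833 C₁ and Q = CV, so Q₂/Q₁ = C₂/C₁ = 0.0833.

Q₂/Q₁ ≈ 0.0833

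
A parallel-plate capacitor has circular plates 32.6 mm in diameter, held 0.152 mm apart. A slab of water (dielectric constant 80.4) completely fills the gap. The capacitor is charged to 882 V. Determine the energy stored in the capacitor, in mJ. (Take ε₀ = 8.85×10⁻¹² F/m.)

1.52 mJ

A = π(32.6/2 mm)² = 8.35×10⁻⁴ m².
C = κε₀A/d = 80.4 × 8.85×10⁻¹² × 8.35×10⁻⁴ / 1.52×10⁻⁴ = 3.91×10⁻⁹ F.
U = ½CV² = ½ × 3.91×10⁻⁹ × (882)² = 1.52×10⁻³ J.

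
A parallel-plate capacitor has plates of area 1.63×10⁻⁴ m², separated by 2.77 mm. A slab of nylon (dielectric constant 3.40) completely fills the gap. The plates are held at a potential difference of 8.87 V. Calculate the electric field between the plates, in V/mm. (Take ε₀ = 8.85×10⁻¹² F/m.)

E = V/d = 8.87 / 2.77×10⁻³ = 3.20×10³ V/m.

E ≈ 3.20 V/mm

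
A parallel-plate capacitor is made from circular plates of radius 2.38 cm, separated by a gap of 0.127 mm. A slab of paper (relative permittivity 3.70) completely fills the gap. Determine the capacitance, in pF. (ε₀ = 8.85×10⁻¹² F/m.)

C ≈ 459 pF

A = π(2.38 cm)² = 1.78×10⁻³ m².
C = κε₀A/d = 3.70 × 8.85×10⁻¹² × 1.78×10⁻³ / 1.27×10⁻⁴ = 4.59×10⁻¹⁰ F.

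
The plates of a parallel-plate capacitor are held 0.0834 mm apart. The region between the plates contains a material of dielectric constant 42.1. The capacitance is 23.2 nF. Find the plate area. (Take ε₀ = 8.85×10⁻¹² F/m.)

A = Cd/(κε₀) = 2.32×10⁻⁸ × 8.34×10⁻⁵ / (42.1 × 8.85×10⁻¹²) = 5.19×10⁻³ m².

A ≈ 51.9 cm²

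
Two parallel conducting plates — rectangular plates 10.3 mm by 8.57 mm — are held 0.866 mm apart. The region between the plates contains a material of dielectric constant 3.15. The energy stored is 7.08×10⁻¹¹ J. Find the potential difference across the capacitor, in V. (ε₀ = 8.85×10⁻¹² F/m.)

A = 10.3 × 8.57 mm² = 8.83×10⁻⁵ m².
C = κε₀A/d = 3.15 × 8.85×10⁻¹² × 8.83×10⁻⁵ / 8.66×10⁻⁴ = 2.84×10⁻¹² F.
V = √(2U/C) = √(2 × 7.08×10⁻¹¹ / 2.84×10⁻¹²) = 7.06 V.

V ≈ 7.06 V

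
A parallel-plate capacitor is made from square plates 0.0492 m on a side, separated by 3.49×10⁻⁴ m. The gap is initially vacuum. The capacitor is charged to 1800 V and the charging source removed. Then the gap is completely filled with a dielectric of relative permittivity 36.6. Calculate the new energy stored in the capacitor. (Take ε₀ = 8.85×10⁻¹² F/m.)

U ≈ 2.72 μJ

A = (0.0492 m)² = 2.42×10⁻³ m².
Initially C₁ = ε₀A/d = 8.85×10⁻¹² × 2.42×10⁻³ / 3.49×10⁻⁴ = 6.14×10⁻¹¹ F.
U₁ = 9.94×10⁻⁵ J.
Isolated ⇒ Q is held fixed. C₂ = 36.6 C₁ and U = Q²/(2C), so U₂/U₁ = C₁/C₂ = 0.0273.
U₂ = 0.0273 × 9.94×10⁻⁵ = 2.72×10⁻⁶ J.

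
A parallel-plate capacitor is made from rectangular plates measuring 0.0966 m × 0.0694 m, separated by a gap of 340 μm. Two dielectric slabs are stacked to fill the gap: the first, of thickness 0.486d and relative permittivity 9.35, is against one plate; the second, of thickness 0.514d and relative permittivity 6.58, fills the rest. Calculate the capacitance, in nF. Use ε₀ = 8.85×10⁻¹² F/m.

1.34 nF

A = 0.0966 × 0.0694 m² = 6.70×10⁻³ m².
Stacked slabs ⇒ two capacitors in series, each with the full plate area.
C₁ = κ₁ε₀A/d₁ = 9.35 × 8.85×10⁻¹² × 6.70×10⁻³ / 1.65×10⁻⁴ = 3.36×10⁻⁹ F.
C₂ = κ₂ε₀A/d₂ = 6.58 × 8.85×10⁻¹² × 6.70×10⁻³ / 1.75×10⁻⁴ = 2.23×10⁻⁹ F.
C = (1/C₁ + 1/C₂)⁻¹ = 1.34×10⁻⁹ F.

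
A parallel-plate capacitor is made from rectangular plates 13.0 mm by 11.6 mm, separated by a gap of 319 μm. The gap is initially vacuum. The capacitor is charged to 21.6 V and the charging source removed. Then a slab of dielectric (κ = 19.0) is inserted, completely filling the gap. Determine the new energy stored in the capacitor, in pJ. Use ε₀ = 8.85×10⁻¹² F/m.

A = 13.0 × 11.6 mm² = 1.51×10⁻⁴ m².
Initially C₁ = ε₀A/d = 8.85×10⁻¹² × 1.51×10⁻⁴ / 3.19×10⁻⁴ = 4.18×10⁻¹² F.
U₁ = 9.76×10⁻¹⁰ J.
Isolated ⇒ Q is held fixed. C₂ = 19.0 C₁ and U = Q²/(2C), so U₂/U₁ = C₁/C₂ = 0.0526.
U₂ = 0.0526 × 9.76×10⁻¹⁰ = 5.14×10⁻¹¹ J.

51.4 pJ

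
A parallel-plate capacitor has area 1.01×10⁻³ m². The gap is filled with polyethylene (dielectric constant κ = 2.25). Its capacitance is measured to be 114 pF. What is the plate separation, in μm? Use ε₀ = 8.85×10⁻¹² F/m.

176 μm

d = κε₀A/C = 2.25 × 8.85×10⁻¹² × 1.01×10⁻³ / 1.14×10⁻¹⁰ = 1.76×10⁻⁴ m.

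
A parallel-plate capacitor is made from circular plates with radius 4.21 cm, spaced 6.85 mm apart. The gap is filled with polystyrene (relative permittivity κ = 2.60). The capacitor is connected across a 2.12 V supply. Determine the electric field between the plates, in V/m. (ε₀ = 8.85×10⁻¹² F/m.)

E = V/d = 2.12 / 6.85×10⁻³ = 3.09×10² V/m.

E ≈ 309 V/m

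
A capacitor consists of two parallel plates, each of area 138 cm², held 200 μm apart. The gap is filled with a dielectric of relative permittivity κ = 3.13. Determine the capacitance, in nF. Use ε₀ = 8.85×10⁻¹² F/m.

1.91 nF

A = 138 cm² = 1.38×10⁻² m².
C = κε₀A/d = 3.13 × 8.85×10⁻¹² × 1.38×10⁻² / 2.00×10⁻⁴ = 1.91×10⁻⁹ F.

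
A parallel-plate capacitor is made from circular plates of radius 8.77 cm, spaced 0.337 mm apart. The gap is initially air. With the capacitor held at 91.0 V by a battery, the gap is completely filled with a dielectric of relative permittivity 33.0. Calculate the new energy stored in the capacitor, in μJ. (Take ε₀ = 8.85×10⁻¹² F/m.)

A = π(8.77 cm)² = 2.42×10⁻² m².
Initially C₁ = ε₀A/d = 8.85×10⁻¹² × 2.42×10⁻² / 3.37×10⁻⁴ = 6.35×10⁻¹⁰ F.
U₁ = 2.63×10⁻⁶ J.
Battery connected ⇒ V is held fixed. C₂ = 33.0 C₁ and U = ½CV², so U₂/U₁ = C₂/C₁ = 33.0.
U₂ = 33.0 × 2.63×10⁻⁶ = 8.67×10⁻⁵ J.

U ≈ 86.7 μJ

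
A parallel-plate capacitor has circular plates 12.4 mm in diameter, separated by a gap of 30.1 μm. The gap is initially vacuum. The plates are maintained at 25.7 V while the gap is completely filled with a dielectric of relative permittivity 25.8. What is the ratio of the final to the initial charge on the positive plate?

Battery connected ⇒ V is held fixed.
C₂ = 25.8 C₁ and Q = CV, so Q₂/Q₁ = C₂/C₁ = 25.8.

Q₂/Q₁ ≈ 25.8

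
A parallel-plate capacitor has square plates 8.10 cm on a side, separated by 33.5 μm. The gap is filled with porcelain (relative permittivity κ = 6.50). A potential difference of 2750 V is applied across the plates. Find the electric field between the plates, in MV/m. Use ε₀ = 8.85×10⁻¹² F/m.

E ≈ 82.1 MV/m

E = V/d = 2750 / 3.35×10⁻⁵ = 8.21×10⁷ V/m.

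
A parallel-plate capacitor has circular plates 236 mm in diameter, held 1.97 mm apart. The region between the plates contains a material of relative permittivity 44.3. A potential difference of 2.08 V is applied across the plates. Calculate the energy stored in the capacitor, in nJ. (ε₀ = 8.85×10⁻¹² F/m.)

U ≈ 18.8 nJ

A = π(236/2 mm)² = 4.37×10⁻² m².
C = κε₀A/d = 44.3 × 8.85×10⁻¹² × 4.37×10⁻² / 1.97×10⁻³ = 8.71×10⁻⁹ F.
U = ½CV² = ½ × 8.71×10⁻⁹ × (2.08)² = 1.88×10⁻⁸ J.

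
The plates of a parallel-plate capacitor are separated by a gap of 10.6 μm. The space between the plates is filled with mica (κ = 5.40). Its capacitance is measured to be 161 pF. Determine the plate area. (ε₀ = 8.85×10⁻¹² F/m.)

A ≈ 35.7 mm²

A = Cd/(κε₀) = 1.61×10⁻¹⁰ × 1.06×10⁻⁵ / (5.40 × 8.85×10⁻¹²) = 3.57×10⁻⁵ m².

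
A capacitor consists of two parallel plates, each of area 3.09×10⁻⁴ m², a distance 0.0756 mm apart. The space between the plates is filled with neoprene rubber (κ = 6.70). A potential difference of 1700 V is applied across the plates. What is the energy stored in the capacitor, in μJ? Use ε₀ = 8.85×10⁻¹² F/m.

U ≈ 350 μJ

C = κε₀A/d = 6.70 × 8.85×10⁻¹² × 3.09×10⁻⁴ / 7.56×10⁻⁵ = 2.42×10⁻¹⁰ F.
U = ½CV² = ½ × 2.42×10⁻¹⁰ × (1700)² = 3.50×10⁻⁴ J.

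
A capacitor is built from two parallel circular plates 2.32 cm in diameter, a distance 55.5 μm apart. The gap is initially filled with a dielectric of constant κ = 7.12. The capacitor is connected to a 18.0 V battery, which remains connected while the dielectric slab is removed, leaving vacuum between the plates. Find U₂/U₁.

0.140

Battery connected ⇒ V is held fixed.
C₂ = 0.140 C₁ and U = ½CV², so U₂/U₁ = C₂/C₁ = 0.140.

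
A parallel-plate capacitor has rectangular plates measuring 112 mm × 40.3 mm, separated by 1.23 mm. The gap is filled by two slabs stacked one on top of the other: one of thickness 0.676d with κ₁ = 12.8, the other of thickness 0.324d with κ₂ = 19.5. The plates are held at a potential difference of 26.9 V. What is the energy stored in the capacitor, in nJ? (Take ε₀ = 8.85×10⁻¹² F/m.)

A = 112 × 40.3 mm² = 4.51×10⁻³ m².
Stacked slabs ⇒ two capacitors in series, each with the full plate area.
C₁ = κ₁ε₀A/d₁ = 12.8 × 8.85×10⁻¹² × 4.51×10⁻³ / 8.31×10⁻⁴ = 6.15×10⁻¹⁰ F.
C₂ = κ₂ε₀A/d₂ = 19.5 × 8.85×10⁻¹² × 4.51×10⁻³ / 3.99×10⁻⁴ = 1.95×10⁻⁹ F.
C = (1/C₁ + 1/C₂)⁻¹ = 4.68×10⁻¹⁰ F.
U = ½CV² = ½ × 4.68×10⁻¹⁰ × (26.9)² = 1.69×10⁻⁷ J.

169 nJ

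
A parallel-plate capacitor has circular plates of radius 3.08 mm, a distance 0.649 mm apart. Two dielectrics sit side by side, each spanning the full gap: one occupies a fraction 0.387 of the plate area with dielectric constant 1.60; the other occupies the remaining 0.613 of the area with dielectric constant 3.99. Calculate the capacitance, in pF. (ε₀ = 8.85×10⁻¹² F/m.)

1.25 pF

A = π(3.08 mm)² = 2.98×10⁻⁵ m².
Side-by-side slabs ⇒ two capacitors in parallel, each spanning the full gap.
C₁ = κ₁ε₀A₁/d = 1.60 × 8.85×10⁻¹² × 1.15×10⁻⁵ / 6.49×10⁻⁴ = 2.52×10⁻¹³ F.
C₂ = κ₂ε₀A₂/d = 3.99 × 8.85×10⁻¹² × 1.83×10⁻⁵ / 6.49×10⁻⁴ = 9.94×10⁻¹³ F.
C = C₁ + C₂ = 1.25×10⁻¹² F.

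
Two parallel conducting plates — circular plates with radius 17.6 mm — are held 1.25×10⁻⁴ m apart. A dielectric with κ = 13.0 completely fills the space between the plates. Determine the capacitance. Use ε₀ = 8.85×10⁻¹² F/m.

0.896 nF

A = π(17.6 mm)² = 9.73×10⁻⁴ m².
C = κε₀A/d = 13.0 × 8.85×10⁻¹² × 9.73×10⁻⁴ / 1.25×10⁻⁴ = 8.96×10⁻¹⁰ F.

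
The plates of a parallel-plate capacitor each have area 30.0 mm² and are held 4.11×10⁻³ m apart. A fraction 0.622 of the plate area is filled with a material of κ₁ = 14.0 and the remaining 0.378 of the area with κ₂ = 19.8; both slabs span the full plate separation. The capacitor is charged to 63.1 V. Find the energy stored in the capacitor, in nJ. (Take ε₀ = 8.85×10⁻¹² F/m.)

U ≈ 2.08 nJ

A = 30.0 mm² = 3.00×10⁻⁵ m².
Side-by-side slabs ⇒ two capacitors in parallel, each spanning the full gap.
C₁ = κ₁ε₀A₁/d = 14.0 × 8.85×10⁻¹² × 1.87×10⁻⁵ / 4.11×10⁻³ = 5.63×10⁻¹³ F.
C₂ = κ₂ε₀A₂/d = 19.8 × 8.85×10⁻¹² × 1.13×10⁻⁵ / 4.11×10⁻³ = 4.83×10⁻¹³ F.
C = C₁ + C₂ = 1.05×10⁻¹² F.
U = ½CV² = ½ × 1.05×10⁻¹² × (63.1)² = 2.08×10⁻⁹ J.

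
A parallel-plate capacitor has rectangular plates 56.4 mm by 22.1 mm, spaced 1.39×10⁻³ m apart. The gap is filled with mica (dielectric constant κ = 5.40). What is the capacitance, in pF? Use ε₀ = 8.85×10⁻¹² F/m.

C ≈ 42.9 pF

A = 56.4 × 22.1 mm² = 1.25×10⁻³ m².
C = κε₀A/d = 5.40 × 8.85×10⁻¹² × 1.25×10⁻³ / 1.39×10⁻³ = 4.29×10⁻¹¹ F.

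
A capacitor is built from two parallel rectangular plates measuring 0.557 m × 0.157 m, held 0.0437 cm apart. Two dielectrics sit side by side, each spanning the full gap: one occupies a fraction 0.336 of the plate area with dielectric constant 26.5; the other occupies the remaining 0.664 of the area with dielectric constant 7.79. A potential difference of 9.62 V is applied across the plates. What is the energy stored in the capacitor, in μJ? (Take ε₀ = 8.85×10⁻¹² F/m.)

A = 0.557 × 0.157 m² = 8.74×10⁻² m².
Side-by-side slabs ⇒ two capacitors in parallel, each spanning the full gap.
C₁ = κ₁ε₀A₁/d = 26.5 × 8.85×10⁻¹² × 2.94×10⁻² / 4.37×10⁻⁴ = 1.58×10⁻⁸ F.
C₂ = κ₂ε₀A₂/d = 7.79 × 8.85×10⁻¹² × 5.81×10⁻² / 4.37×10⁻⁴ = 9.16×10⁻⁹ F.
C = C₁ + C₂ = 2.49×10⁻⁸ F.
U = ½CV² = ½ × 2.49×10⁻⁸ × (9.62)² = 1.15×10⁻⁶ J.

U ≈ 1.15 μJ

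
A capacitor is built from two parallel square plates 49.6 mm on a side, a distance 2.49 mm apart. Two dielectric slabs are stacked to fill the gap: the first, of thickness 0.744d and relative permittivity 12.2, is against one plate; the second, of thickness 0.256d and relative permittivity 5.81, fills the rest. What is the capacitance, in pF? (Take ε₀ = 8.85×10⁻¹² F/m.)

C ≈ 83.2 pF

A = (49.6 mm)² = 2.46×10⁻³ m².
Stacked slabs ⇒ two capacitors in series, each with the full plate area.
C₁ = κ₁ε₀A/d₁ = 12.2 × 8.85×10⁻¹² × 2.46×10⁻³ / 1.85×10⁻³ = 1.43×10⁻¹⁰ F.
C₂ = κ₂ε₀A/d₂ = 5.81 × 8.85×10⁻¹² × 2.46×10⁻³ / 6.37×10⁻⁴ = 1.98×10⁻¹⁰ F.
C = (1/C₁ + 1/C₂)⁻¹ = 8.32×10⁻¹¹ F.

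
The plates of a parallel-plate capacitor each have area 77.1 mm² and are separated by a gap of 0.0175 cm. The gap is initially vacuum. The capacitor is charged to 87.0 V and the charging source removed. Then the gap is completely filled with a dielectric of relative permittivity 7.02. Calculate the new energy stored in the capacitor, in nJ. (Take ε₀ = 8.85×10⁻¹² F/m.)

A = 77.1 mm² = 7.71×10⁻⁵ m².
Initially C₁ = ε₀A/d = 8.85×10⁻¹² × 7.71×10⁻⁵ / 1.75×10⁻⁴ = 3.90×10⁻¹² F.
U₁ = 1.48×10⁻⁸ J.
Isolated ⇒ Q is held fixed. C₂ = 7.02 C₁ and U = Q²/(2C), so U₂/U₁ = C₁/C₂ = 0.142.
U₂ = 0.142 × 1.48×10⁻⁸ = 2.10×10⁻⁹ J.

2.10 nJ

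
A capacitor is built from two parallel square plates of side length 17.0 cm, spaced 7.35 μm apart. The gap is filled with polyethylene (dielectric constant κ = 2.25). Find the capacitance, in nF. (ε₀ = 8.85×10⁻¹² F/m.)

A = (17.0 cm)² = 2.89×10⁻² m².
C = κε₀A/d = 2.25 × 8.85×10⁻¹² × 2.89×10⁻² / 7.35×10⁻⁶ = 7.83×10⁻⁸ F.

78.3 nF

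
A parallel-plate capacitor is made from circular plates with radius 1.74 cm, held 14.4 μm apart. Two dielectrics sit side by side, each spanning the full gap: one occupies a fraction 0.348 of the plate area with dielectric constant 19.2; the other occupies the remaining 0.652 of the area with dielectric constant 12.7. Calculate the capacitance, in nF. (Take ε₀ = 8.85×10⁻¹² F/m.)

C ≈ 8.75 nF

A = π(1.74 cm)² = 9.51×10⁻⁴ m².
Side-by-side slabs ⇒ two capacitors in parallel, each spanning the full gap.
C₁ = κ₁ε₀A₁/d = 19.2 × 8.85×10⁻¹² × 3.31×10⁻⁴ / 1.44×10⁻⁵ = 3.91×10⁻⁹ F.
C₂ = κ₂ε₀A₂/d = 12.7 × 8.85×10⁻¹² × 6.20×10⁻⁴ / 1.44×10⁻⁵ = 4.84×10⁻⁹ F.
C = C₁ + C₂ = 8.75×10⁻⁹ F.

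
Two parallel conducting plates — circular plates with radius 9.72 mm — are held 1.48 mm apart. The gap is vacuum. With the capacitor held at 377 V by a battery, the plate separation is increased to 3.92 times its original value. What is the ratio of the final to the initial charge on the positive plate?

Battery connected ⇒ V is held fixed.
C₂ = 0.255 C₁ and Q = CV, so Q₂/Q₁ = C₂/C₁ = 0.255.

0.255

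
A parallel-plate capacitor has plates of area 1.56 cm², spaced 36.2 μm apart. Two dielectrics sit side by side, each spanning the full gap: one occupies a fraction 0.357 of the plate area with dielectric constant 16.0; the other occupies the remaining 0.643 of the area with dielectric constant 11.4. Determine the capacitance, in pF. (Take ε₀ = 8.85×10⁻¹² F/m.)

497 pF

A = 1.56 cm² = 1.56×10⁻⁴ m².
Side-by-side slabs ⇒ two capacitors in parallel, each spanning the full gap.
C₁ = κ₁ε₀A₁/d = 16.0 × 8.85×10⁻¹² × 5.57×10⁻⁵ / 3.62×10⁻⁵ = 2.18×10⁻¹⁰ F.
C₂ = κ₂ε₀A₂/d = 11.4 × 8.85×10⁻¹² × 1.00×10⁻⁴ / 3.62×10⁻⁵ = 2.80×10⁻¹⁰ F.
C = C₁ + C₂ = 4.97×10⁻¹⁰ F.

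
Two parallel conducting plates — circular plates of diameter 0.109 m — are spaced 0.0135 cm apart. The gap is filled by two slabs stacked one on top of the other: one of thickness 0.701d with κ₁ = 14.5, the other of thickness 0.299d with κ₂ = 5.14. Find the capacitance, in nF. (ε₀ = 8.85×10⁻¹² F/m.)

5.74 nF

A = π(0.109/2 m)² = 9.33×10⁻³ m².
Stacked slabs ⇒ two capacitors in series, each with the full plate area.
C₁ = κ₁ε₀A/d₁ = 14.5 × 8.85×10⁻¹² × 9.33×10⁻³ / 9.46×10⁻⁵ = 1.27×10⁻⁸ F.
C₂ = κ₂ε₀A/d₂ = 5.14 × 8.85×10⁻¹² × 9.33×10⁻³ / 4.04×10⁻⁵ = 1.05×10⁻⁸ F.
C = (1/C₁ + 1/C₂)⁻¹ = 5.74×10⁻⁹ F.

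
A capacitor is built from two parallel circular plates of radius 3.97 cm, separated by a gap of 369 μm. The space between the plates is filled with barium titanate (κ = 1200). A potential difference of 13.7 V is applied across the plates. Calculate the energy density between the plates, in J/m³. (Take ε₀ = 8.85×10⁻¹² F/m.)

E = V/d = 13.7 / 3.69×10⁻⁴ = 3.71×10⁴ V/m.
u = ½κε₀E² = ½ × 1200 × 8.85×10⁻¹² × (3.71×10⁴)² = 7.32 J/m³.

u ≈ 7.32 J/m³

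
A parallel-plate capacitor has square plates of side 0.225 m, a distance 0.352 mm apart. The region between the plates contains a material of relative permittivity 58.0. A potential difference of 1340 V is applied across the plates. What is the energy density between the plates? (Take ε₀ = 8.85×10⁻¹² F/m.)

u ≈ 3.72×10⁹ μJ/m³

E = V/d = 1340 / 3.52×10⁻⁴ = 3.81×10⁶ V/m.
u = ½κε₀E² = ½ × 58.0 × 8.85×10⁻¹² × (3.81×10⁶)² = 3.72×10³ J/m³.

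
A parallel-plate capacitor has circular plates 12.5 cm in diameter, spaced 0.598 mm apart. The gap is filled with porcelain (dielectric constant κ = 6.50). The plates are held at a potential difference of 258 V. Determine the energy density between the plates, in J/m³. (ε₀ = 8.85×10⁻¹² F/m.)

5.35 J/m³

E = V/d = 258 / 5.98×10⁻⁴ = 4.31×10⁵ V/m.
u = ½κε₀E² = ½ × 6.50 × 8.85×10⁻¹² × (4.31×10⁵)² = 5.35 J/m³.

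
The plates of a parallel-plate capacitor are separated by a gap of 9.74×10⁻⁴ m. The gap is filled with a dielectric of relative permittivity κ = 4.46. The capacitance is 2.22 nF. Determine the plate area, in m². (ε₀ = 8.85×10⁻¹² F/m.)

0.0548 m²

A = Cd/(κε₀) = 2.22×10⁻⁹ × 9.74×10⁻⁴ / (4.46 × 8.85×10⁻¹²) = 5.48×10⁻² m².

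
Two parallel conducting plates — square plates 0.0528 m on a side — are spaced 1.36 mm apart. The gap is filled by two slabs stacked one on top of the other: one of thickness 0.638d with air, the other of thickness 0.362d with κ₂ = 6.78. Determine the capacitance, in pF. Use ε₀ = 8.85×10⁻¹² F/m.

A = (0.0528 m)² = 2.79×10⁻³ m².
Stacked slabs ⇒ two capacitors in series, each with the full plate area.
C₁ = κ₁ε₀A/d₁ = 1.00 × 8.85×10⁻¹² × 2.79×10⁻³ / 8.68×10⁻⁴ = 2.84×10⁻¹¹ F.
C₂ = κ₂ε₀A/d₂ = 6.78 × 8.85×10⁻¹² × 2.79×10⁻³ / 4.92×10⁻⁴ = 3.40×10⁻¹⁰ F.
C = (1/C₁ + 1/C₂)⁻¹ = 2.62×10⁻¹¹ F.

C ≈ 26.2 pF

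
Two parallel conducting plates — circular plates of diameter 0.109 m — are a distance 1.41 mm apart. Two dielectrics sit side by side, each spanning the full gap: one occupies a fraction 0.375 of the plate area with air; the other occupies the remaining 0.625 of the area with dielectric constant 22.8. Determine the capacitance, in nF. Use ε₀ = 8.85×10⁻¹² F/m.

A = π(0.109/2 m)² = 9.33×10⁻³ m².
Side-by-side slabs ⇒ two capacitors in parallel, each spanning the full gap.
C₁ = κ₁ε₀A₁/d = 1.00 × 8.85×10⁻¹² × 3.50×10⁻³ / 1.41×10⁻³ = 2.20×10⁻¹¹ F.
C₂ = κ₂ε₀A₂/d = 22.8 × 8.85×10⁻¹² × 5.83×10⁻³ / 1.41×10⁻³ = 8.35×10⁻¹⁰ F.
C = C₁ + C₂ = 8.57×10⁻¹⁰ F.

0.857 nF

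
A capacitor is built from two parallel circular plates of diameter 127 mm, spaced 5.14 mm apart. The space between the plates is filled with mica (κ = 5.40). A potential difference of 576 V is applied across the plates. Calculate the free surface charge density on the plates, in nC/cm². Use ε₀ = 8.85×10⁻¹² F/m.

A = π(127/2 mm)² = 1.27×10⁻² m².
C = κε₀A/d = 5.40 × 8.85×10⁻¹² × 1.27×10⁻² / 5.14×10⁻³ = 1.18×10⁻¹⁰ F.
σ = Q/A = CV/A = 1.18×10⁻¹⁰ × 576 / 1.27×10⁻² = 5.36×10⁻⁶ C/m².

σ ≈ 0.536 nC/cm²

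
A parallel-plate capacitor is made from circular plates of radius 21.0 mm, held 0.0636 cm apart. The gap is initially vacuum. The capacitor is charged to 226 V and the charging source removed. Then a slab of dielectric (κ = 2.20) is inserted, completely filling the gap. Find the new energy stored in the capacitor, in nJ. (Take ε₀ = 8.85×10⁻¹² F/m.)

A = π(21.0 mm)² = 1.39×10⁻³ m².
Initially C₁ = ε₀A/d = 8.85×10⁻¹² × 1.39×10⁻³ / 6.36×10⁻⁴ = 1.93×10⁻¹¹ F.
U₁ = 4.92×10⁻⁷ J.
Isolated ⇒ Q is held fixed. C₂ = 2.20 C₁ and U = Q²/(2C), so U₂/U₁ = C₁/C₂ = 0.455.
U₂ = 0.455 × 4.92×10⁻⁷ = 2.24×10⁻⁷ J.

U ≈ 224 nJ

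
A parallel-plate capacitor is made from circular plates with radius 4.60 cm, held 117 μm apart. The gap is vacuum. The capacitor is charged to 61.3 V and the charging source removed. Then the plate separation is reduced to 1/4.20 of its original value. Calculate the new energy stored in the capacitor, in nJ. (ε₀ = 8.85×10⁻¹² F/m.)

A = π(4.60 cm)² = 6.65×10⁻³ m².
Initially C₁ = ε₀A/d = 8.85×10⁻¹² × 6.65×10⁻³ / 1.17×10⁻⁴ = 5.03×10⁻¹⁰ F.
U₁ = 9.45×10⁻⁷ J.
Isolated ⇒ Q is held fixed. C₂ = 4.20 C₁ and U = Q²/(2C), so U₂/U₁ = C₁/C₂ = 0.238.
U₂ = 0.238 × 9.45×10⁻⁷ = 2.25×10⁻⁷ J.

225 nJ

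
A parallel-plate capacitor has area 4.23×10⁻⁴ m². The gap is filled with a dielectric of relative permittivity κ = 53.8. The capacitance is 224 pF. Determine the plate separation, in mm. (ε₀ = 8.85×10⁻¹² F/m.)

d = κε₀A/C = 53.8 × 8.85×10⁻¹² × 4.23×10⁻⁴ / 2.24×10⁻¹⁰ = 8.99×10⁻⁴ m.

d ≈ 0.899 mm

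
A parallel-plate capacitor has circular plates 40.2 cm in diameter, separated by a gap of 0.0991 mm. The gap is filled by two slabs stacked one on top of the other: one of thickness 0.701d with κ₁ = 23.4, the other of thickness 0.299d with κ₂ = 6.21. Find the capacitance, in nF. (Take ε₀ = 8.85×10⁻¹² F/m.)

145 nF

A = π(40.2/2 cm)² = 0.127 m².
Stacked slabs ⇒ two capacitors in series, each with the full plate area.
C₁ = κ₁ε₀A/d₁ = 23.4 × 8.85×10⁻¹² × 0.127 / 6.95×10⁻⁵ = 3.78×10⁻⁷ F.
C₂ = κ₂ε₀A/d₂ = 6.21 × 8.85×10⁻¹² × 0.127 / 2.96×10⁻⁵ = 2.35×10⁻⁷ F.
C = (1/C₁ + 1/C₂)⁻¹ = 1.45×10⁻⁷ F.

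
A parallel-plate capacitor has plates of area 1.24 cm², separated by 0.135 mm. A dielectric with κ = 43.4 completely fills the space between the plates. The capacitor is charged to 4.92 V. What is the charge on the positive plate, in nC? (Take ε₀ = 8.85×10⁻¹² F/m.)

A = 1.24 cm² = 1.24×10⁻⁴ m².
C = κε₀A/d = 43.4 × 8.85×10⁻¹² × 1.24×10⁻⁴ / 1.35×10⁻⁴ = 3.53×10⁻¹⁰ F.
Q = CV = 3.53×10⁻¹⁰ × 4.92 = 1.74×10⁻⁹ C.

Q ≈ 1.74 nC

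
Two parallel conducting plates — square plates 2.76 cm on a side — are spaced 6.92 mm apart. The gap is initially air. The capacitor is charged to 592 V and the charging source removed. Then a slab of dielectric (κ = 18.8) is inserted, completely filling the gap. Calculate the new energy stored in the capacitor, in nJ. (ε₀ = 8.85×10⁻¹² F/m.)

A = (2.76 cm)² = 7.62×10⁻⁴ m².
Initially C₁ = ε₀A/d = 8.85×10⁻¹² × 7.62×10⁻⁴ / 6.92×10⁻³ = 9.74×10⁻¹³ F.
U₁ = 1.71×10⁻⁷ J.
Isolated ⇒ Q is held fixed. C₂ = 18.8 C₁ and U = Q²/(2C), so U₂/U₁ = C₁/C₂ = 0.0532.
U₂ = 0.0532 × 1.71×10⁻⁷ = 9.08×10⁻⁹ J.

U ≈ 9.08 nJ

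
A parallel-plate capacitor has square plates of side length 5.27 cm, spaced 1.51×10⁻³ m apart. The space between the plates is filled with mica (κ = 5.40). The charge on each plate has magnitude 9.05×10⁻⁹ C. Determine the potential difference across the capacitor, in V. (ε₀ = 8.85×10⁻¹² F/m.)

V ≈ 103 V

A = (5.27 cm)² = 2.78×10⁻³ m².
C = κε₀A/d = 5.40 × 8.85×10⁻¹² × 2.78×10⁻³ / 1.51×10⁻³ = 8.79×10⁻¹¹ F.
V = Q/C = 9.05×10⁻⁹ / 8.79×10⁻¹¹ = 1.03×10² V.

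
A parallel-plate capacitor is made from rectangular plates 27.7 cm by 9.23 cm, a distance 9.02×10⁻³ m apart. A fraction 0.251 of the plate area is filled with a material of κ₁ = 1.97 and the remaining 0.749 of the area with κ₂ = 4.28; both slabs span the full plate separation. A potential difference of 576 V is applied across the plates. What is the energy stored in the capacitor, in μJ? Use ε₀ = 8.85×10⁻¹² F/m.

A = 27.7 × 9.23 cm² = 2.56×10⁻² m².
Side-by-side slabs ⇒ two capacitors in parallel, each spanning the full gap.
C₁ = κ₁ε₀A₁/d = 1.97 × 8.85×10⁻¹² × 6.42×10⁻³ / 9.02×10⁻³ = 1.24×10⁻¹¹ F.
C₂ = κ₂ε₀A₂/d = 4.28 × 8.85×10⁻¹² × 1.91×10⁻² / 9.02×10⁻³ = 8.04×10⁻¹¹ F.
C = C₁ + C₂ = 9.28×10⁻¹¹ F.
U = ½CV² = ½ × 9.28×10⁻¹¹ × (576)² = 1.54×10⁻⁵ J.

15.4 μJ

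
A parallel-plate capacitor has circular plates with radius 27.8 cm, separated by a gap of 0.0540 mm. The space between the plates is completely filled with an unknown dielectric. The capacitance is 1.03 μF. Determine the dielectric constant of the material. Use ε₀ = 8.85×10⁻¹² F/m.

A = π(27.8 cm)² = 0.243 m².
κ = Cd/(ε₀A) = 1.03×10⁻⁶ × 5.40×10⁻⁵ / (8.85×10⁻¹² × 0.243) = 25.9.

25.9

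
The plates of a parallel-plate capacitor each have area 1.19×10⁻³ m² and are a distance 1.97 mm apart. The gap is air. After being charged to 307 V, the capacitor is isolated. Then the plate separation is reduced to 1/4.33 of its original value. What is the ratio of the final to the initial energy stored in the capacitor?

Isolated ⇒ Q is held fixed.
C₂ = 4.33 C₁ and U = Q²/(2C), so U₂/U₁ = C₁/C₂ = 0.231.

U₂/U₁ ≈ 0.231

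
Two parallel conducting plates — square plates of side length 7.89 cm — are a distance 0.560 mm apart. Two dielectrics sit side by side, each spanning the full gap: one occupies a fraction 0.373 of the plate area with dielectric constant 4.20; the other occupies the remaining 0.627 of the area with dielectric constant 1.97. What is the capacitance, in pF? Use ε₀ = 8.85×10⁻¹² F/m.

A = (7.89 cm)² = 6.23×10⁻³ m².
Side-by-side slabs ⇒ two capacitors in parallel, each spanning the full gap.
C₁ = κ₁ε₀A₁/d = 4.20 × 8.85×10⁻¹² × 2.32×10⁻³ / 5.60×10⁻⁴ = 1.54×10⁻¹⁰ F.
C₂ = κ₂ε₀A₂/d = 1.97 × 8.85×10⁻¹² × 3.90×10⁻³ / 5.60×10⁻⁴ = 1.22×10⁻¹⁰ F.
C = C₁ + C₂ = 2.76×10⁻¹⁰ F.

276 pF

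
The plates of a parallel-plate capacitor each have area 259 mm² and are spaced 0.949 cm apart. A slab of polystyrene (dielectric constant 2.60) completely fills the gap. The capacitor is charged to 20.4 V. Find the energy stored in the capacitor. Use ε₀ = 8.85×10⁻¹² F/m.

A = 259 mm² = 2.59×10⁻⁴ m².
C = κε₀A/d = 2.60 × 8.85×10⁻¹² × 2.59×10⁻⁴ / 9.49×10⁻³ = 6.28×10⁻¹³ F.
U = ½CV² = ½ × 6.28×10⁻¹³ × (20.4)² = 1.31×10⁻¹⁰ J.

U ≈ 131 pJ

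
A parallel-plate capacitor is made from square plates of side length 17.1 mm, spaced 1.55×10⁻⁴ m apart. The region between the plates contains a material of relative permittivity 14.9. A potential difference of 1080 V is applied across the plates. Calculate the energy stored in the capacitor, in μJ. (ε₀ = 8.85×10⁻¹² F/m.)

A = (17.1 mm)² = 2.92×10⁻⁴ m².
C = κε₀A/d = 14.9 × 8.85×10⁻¹² × 2.92×10⁻⁴ / 1.55×10⁻⁴ = 2.49×10⁻¹⁰ F.
U = ½CV² = ½ × 2.49×10⁻¹⁰ × (1080)² = 1.45×10⁻⁴ J.

U ≈ 145 μJ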